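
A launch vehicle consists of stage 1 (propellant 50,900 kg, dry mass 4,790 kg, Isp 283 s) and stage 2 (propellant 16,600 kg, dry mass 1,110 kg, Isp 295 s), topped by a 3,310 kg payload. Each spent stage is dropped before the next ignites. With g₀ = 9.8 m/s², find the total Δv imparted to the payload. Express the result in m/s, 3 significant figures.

Ignition mass of stage 1 = 50,900+4,790 + 16,600+1,110 + 3,310 = 76,710 kg.
Stage 1: m₀ = 76,710 kg, m_f = 76,710 − 50,900 = 25,810 kg; Δv = 283×9.8×ln(2.972) = 2773.4×1.0893 ≈ 3021 m/s.
Stage 2: m₀ = 21,020 kg, m_f = 21,020 − 16,600 = 4,420 kg; Δv = 295×9.8×ln(4.756) = 2891.0×1.5593 ≈ 4508 m/s.
Total Δv = 3021 + 4508 = 7529 m/s.

Δv ≈ 7530 m/s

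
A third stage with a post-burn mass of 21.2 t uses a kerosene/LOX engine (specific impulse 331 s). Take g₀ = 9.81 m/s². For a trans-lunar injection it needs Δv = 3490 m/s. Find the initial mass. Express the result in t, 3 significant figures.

v_e = Isp · g₀ = 331 × 9.81 = 3247.1 m/s.
From the ideal rocket equation, m₀/m_f = exp(Δv / v_e) = exp(3490 / 3247.1) = exp(1.0748) = 2.9294.
m₀ = m_f × 2.9294 = 21.2 × 2.9294 = 62.1033 t.

initial mass ≈ 62.1 t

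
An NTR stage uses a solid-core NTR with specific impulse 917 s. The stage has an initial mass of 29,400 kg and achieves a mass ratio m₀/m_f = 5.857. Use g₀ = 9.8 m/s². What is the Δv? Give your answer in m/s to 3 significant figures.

v_e = Isp · g₀ = 917 × 9.8 = 8986.6 m/s.
Δv = v_e · ln(5.857) = 8986.6 × 1.7676 ≈ 15885.1 m/s.

Δv ≈ 15900 m/s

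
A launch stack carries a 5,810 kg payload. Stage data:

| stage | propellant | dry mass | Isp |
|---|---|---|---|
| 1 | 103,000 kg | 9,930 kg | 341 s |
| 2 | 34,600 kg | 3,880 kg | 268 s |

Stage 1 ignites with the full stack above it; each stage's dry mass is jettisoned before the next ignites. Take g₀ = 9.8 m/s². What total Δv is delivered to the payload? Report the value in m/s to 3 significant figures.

Ignition mass of stage 1 = 103,000+9,930 + 34,600+3,880 + 5,810 = 157,220 kg.
Stage 1: m₀ = 157,220 kg, m_f = 157,220 − 103,000 = 54,220 kg; Δv = 341×9.8×ln(2.9) = 3341.8×1.0646 ≈ 3558 m/s.
Stage 2: m₀ = 44,290 kg, m_f = 44,290 − 34,600 = 9,690 kg; Δv = 268×9.8×ln(4.571) = 2626.4×1.5197 ≈ 3991 m/s.
Total Δv = 3558 + 3991 = 7549 m/s.

Δv ≈ 7550 m/s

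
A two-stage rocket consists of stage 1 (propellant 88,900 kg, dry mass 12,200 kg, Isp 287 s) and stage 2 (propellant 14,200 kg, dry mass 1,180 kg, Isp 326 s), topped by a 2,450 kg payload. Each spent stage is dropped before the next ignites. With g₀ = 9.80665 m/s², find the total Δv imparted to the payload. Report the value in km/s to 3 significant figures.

Ignition mass of stage 1 = 88,900+12,200 + 14,200+1,180 + 2,450 = 118,930 kg.
Stage 1: m₀ = 118,930 kg, m_f = 118,930 − 88,900 = 30,030 kg; Δv = 287×9.80665×ln(3.96) = 2814.5×1.3763 ≈ 3874 m/s.
Stage 2: m₀ = 17,830 kg, m_f = 17,830 − 14,200 = 3,630 kg; Δv = 326×9.80665×ln(4.912) = 3197.0×1.5916 ≈ 5088 m/s.
Total Δv = 3874 + 5088 = 8962 m/s.

Δv ≈ 8.96 km/s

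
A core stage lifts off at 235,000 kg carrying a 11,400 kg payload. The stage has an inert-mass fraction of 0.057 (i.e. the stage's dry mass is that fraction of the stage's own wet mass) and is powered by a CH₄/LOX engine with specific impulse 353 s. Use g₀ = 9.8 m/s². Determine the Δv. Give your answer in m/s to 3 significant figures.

Stage wet mass = m₀ − payload = 235,000 − 11,400 = 223,600 kg.
Stage dry mass = ε × stage wet mass = 0.057 × 223,600 = 12,745.2 kg.
Burnout mass m_f = stage dry + payload = 12,745.2 + 11,400 = 24,145.2 kg.
v_e = Isp · g₀ = 353 × 9.8 = 3459.4 m/s.
Using Δv = v_e ln(m₀/m_f): Δv = v_e · ln(235,000/24,145.2) = 3459.4 × ln(9.733) = 3459.4 × 2.2755 ≈ 7872 m/s.

Δv ≈ 7870 m/s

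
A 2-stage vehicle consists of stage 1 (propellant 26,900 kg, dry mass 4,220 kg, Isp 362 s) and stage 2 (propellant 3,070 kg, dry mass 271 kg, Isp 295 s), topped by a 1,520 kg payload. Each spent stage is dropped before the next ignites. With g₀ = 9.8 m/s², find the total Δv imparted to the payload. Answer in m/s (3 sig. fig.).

Ignition mass of stage 1 = 26,900+4,220 + 3,070+271 + 1,520 = 35,981 kg.
Stage 1: m₀ = 35,981 kg, m_f = 35,981 − 26,900 = 9,081 kg; Δv = 362×9.8×ln(3.962) = 3547.6×1.3768 ≈ 4884 m/s.
Stage 2: m₀ = 4,861 kg, m_f = 4,861 − 3,070 = 1,791 kg; Δv = 295×9.8×ln(2.714) = 2891.0×0.9985 ≈ 2887 m/s.
Total Δv = 4884 + 2887 = 7771 m/s.

Δv ≈ 7770 m/s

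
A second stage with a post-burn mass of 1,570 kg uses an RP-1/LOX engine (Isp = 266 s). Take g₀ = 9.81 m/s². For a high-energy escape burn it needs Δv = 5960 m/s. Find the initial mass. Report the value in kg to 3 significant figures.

v_e = Isp · g₀ = 266 × 9.81 = 2609.5 m/s.
m₀/m_f = exp(Δv / v_e) = exp(5960 / 2609.5) = exp(2.2840) = 9.8158.
m₀ = m_f × 9.8158 = 1,570 × 9.8158 = 15,410.8 kg.

initial mass ≈ 15400 kg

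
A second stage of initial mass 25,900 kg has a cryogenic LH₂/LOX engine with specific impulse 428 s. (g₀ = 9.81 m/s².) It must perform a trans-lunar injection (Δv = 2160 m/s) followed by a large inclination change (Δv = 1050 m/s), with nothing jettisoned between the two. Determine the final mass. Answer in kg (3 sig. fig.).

v_e = Isp · g₀ = 428 × 9.81 = 4198.7 m/s.
After the first burn: m = 25900 × exp(−2160/4198.7) = 25900 × 0.59783 = 15,483.8 kg.
After the second burn: m = 15,483.8 × exp(−1050/4198.7) = 15,483.8 × 0.77874 = 12,057.9 kg.

final mass ≈ 12100 kg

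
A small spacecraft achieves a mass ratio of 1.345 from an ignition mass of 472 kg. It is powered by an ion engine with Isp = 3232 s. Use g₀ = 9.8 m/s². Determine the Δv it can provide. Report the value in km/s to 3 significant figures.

Δv ≈ 9.39 km/s

v_e = Isp · g₀ = 3232 × 9.8 = 31673.6 m/s.
Δv = v_e · ln(1.345) = 31673.6 × 0.2964 ≈ 9387.9 m/s.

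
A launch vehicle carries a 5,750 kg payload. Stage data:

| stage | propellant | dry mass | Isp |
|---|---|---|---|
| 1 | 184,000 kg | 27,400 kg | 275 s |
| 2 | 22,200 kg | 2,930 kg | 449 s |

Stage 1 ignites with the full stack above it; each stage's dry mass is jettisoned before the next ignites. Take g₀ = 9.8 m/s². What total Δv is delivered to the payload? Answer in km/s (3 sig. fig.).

Δv ≈ 9.42 km/s

Ignition mass of stage 1 = 184,000+27,400 + 22,200+2,930 + 5,750 = 242,280 kg.
Stage 1: m₀ = 242,280 kg, m_f = 242,280 − 184,000 = 58,280 kg; Δv = 275×9.8×ln(4.157) = 2695.0×1.4248 ≈ 3840 m/s.
Stage 2: m₀ = 30,880 kg, m_f = 30,880 − 22,200 = 8,680 kg; Δv = 449×9.8×ln(3.558) = 4400.2×1.2691 ≈ 5584 m/s.
Total Δv = 3840 + 5584 = 9424 m/s.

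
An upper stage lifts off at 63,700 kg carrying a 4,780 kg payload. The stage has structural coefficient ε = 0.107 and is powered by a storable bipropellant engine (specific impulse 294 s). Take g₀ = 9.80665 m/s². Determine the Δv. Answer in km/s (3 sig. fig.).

Stage wet mass = m₀ − payload = 63,700 − 4,780 = 58,920 kg.
Stage dry mass = ε × stage wet mass = 0.107 × 58,920 = 6,304.44 kg.
Burnout mass m_f = stage dry + payload = 6,304.44 + 4,780 = 11,084.44 kg.
v_e = Isp · g₀ = 294 × 9.80665 = 2883.2 m/s.
From the ideal rocket equation, Δv = v_e · ln(63,700/11,084.44) = 2883.2 × ln(5.747) = 2883.2 × 1.7486 ≈ 5042 m/s.

Δv ≈ 5.04 km/s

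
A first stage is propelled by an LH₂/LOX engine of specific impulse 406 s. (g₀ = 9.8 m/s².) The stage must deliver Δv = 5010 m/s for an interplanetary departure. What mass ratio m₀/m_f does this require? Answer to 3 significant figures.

mass ratio ≈ 3.52

v_e = Isp · g₀ = 406 × 9.8 = 3978.8 m/s.
Using Δv = v_e ln(m₀/m_f): m₀/m_f = exp(Δv / v_e) = exp(5010 / 3978.8) = exp(1.2592) = 3.5225.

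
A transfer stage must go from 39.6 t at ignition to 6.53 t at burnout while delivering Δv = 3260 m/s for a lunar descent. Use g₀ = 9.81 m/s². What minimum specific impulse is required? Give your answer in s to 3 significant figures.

ln(m₀/m_f) = ln(39600/6530) = ln(6.064) = 1.8024.
v_e = Δv / ln(m₀/m_f) = 3260 / 1.8024 = 1808.7 m/s.
Isp = v_e / g₀ = 1808.7 / 9.81 = 184.4 s.

Isp ≈ 184 s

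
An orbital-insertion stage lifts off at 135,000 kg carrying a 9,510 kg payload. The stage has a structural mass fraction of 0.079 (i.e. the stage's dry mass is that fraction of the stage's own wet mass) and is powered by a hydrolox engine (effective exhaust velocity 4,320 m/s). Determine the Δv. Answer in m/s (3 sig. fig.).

Stage wet mass = m₀ − payload = 135,000 − 9,510 = 125,490 kg.
Stage dry mass = ε × stage wet mass = 0.079 × 125,490 = 9,913.71 kg.
Burnout mass m_f = stage dry + payload = 9,913.71 + 9,510 = 19,423.71 kg.
Δv = v_e · ln(135,000/19,423.71) = 4320.0 × ln(6.95) = 4320.0 × 1.9388 ≈ 8376 m/s.

Δv ≈ 8380 m/s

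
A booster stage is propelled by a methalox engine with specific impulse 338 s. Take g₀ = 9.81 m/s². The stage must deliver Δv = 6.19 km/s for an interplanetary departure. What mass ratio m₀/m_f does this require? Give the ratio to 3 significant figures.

v_e = Isp · g₀ = 338 × 9.81 = 3315.8 m/s.
m₀/m_f = exp(Δv / v_e) = exp(6190 / 3315.8) = exp(1.8668) = 6.4678.

mass ratio ≈ 6.47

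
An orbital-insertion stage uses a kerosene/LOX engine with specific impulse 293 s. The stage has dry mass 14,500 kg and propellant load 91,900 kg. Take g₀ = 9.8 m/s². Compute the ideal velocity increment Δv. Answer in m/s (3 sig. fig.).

v_e = Isp · g₀ = 293 × 9.8 = 2871.4 m/s.
m₀ = m_dry + m_prop = 14,500 + 91,900 = 106,400 kg.
Rocket equation: Δv = v_e · ln(m₀/m_f) = 2871.4 × ln(7.338) = 2871.4 × 1.9931 ≈ 5722.9 m/s.

Δv ≈ 5720 m/s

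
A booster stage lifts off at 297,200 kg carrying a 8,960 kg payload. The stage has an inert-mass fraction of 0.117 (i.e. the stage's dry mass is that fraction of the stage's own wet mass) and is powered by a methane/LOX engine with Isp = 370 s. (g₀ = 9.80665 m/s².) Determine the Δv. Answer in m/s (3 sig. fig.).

Δv ≈ 7040 m/s

Stage wet mass = m₀ − payload = 297,200 − 8,960 = 288,240 kg.
Stage dry mass = ε × stage wet mass = 0.117 × 288,240 = 33,724.1 kg.
Burnout mass m_f = stage dry + payload = 33,724.1 + 8,960 = 42,684.1 kg.
v_e = Isp · g₀ = 370 × 9.80665 = 3628.5 m/s.
From the ideal rocket equation, Δv = v_e · ln(297,200/42,684.1) = 3628.5 × ln(6.963) = 3628.5 × 1.9406 ≈ 7041 m/s.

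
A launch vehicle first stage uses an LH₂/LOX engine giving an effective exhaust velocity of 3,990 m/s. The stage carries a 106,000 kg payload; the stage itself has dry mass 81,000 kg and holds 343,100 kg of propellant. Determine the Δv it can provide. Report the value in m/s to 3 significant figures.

Δv ≈ 4160 m/s

m₀ = payload + dry + propellant = 106,000 + 81,000 + 343,100 = 530,100 kg.
m_f = payload + dry = 106,000 + 81,000 = 187,000 kg.
Rocket equation: Δv = v_e · ln(m₀/m_f) = 3990.0 × ln(2.835) = 3990.0 × 1.0420 ≈ 4157.4 m/s.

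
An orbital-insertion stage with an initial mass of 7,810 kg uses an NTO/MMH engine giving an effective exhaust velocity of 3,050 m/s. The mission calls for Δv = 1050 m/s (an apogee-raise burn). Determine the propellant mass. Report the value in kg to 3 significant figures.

propellant mass ≈ 2270 kg

Rocket equation: m₀/m_f = exp(Δv / v_e) = exp(1050 / 3050.0) = exp(0.3443) = 1.4109.
m_f = 7,810 / 1.4109 = 5,535.47 kg, so propellant = m₀ − m_f = 7,810 − 5,535.47 = 2,274.53 kg.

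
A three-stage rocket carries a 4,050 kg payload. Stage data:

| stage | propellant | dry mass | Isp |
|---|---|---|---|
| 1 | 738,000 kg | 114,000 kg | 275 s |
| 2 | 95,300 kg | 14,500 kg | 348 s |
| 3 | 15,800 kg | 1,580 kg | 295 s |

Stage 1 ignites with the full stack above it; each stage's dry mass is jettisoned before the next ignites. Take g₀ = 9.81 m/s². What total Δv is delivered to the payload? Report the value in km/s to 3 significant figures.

Ignition mass of stage 1 = 738,000+114,000 + 95,300+14,500 + 15,800+1,580 + 4,050 = 983,230 kg.
Stage 1: m₀ = 983,230 kg, m_f = 983,230 − 738,000 = 245,230 kg; Δv = 275×9.81×ln(4.009) = 2697.8×1.3886 ≈ 3746 m/s.
Stage 2: m₀ = 131,230 kg, m_f = 131,230 − 95,300 = 35,930 kg; Δv = 348×9.81×ln(3.652) = 3413.9×1.2954 ≈ 4422 m/s.
Stage 3: m₀ = 21,430 kg, m_f = 21,430 − 15,800 = 5,630 kg; Δv = 295×9.81×ln(3.806) = 2894.0×1.3367 ≈ 3868 m/s.
Total Δv = 3746 + 4422 + 3868 = 12036 m/s.

Δv ≈ 12.0 km/s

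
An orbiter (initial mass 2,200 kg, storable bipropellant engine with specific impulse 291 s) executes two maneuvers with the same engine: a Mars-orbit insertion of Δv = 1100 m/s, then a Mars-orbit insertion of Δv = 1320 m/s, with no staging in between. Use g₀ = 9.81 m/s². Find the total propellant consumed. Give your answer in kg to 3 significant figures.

total propellant consumed ≈ 1260 kg

v_e = Isp · g₀ = 291 × 9.81 = 2854.7 m/s.
After the first burn: m = 2200 × exp(−1100/2854.7) = 2200 × 0.68023 = 1,496.51 kg.
After the second burn: m = 1,496.51 × exp(−1320/2854.7) = 1,496.51 × 0.62977 = 942.457 kg.
Total propellant = m₀ − m_final = 2200 − 942.457 = 1,257.543 kg.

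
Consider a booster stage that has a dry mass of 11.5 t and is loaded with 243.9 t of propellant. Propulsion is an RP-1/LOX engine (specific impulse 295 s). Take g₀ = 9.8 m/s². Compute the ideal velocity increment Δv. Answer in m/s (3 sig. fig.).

Δv ≈ 8960 m/s

v_e = Isp · g₀ = 295 × 9.8 = 2891.0 m/s.
m₀ = m_dry + m_prop = 11.5 + 243.9 = 255.4 t.
By the Tsiolkovsky rocket equation, Δv = v_e · ln(m₀/m_f) = 2891.0 × ln(22.21) = 2891.0 × 3.1005 ≈ 8963.5 m/s.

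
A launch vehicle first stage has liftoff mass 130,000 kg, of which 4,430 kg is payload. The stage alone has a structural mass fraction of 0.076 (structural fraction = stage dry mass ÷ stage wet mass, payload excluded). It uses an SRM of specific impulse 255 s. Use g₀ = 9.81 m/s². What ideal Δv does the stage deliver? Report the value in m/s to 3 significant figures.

Δv ≈ 5580 m/s

Stage wet mass = m₀ − payload = 130,000 − 4,430 = 125,570 kg.
Stage dry mass = ε × stage wet mass = 0.076 × 125,570 = 9,543.32 kg.
Burnout mass m_f = stage dry + payload = 9,543.32 + 4,430 = 13,973.32 kg.
v_e = Isp · g₀ = 255 × 9.81 = 2501.6 m/s.
Using Δv = v_e ln(m₀/m_f): Δv = v_e · ln(130,000/13,973.32) = 2501.6 × ln(9.303) = 2501.6 × 2.2304 ≈ 5579 m/s.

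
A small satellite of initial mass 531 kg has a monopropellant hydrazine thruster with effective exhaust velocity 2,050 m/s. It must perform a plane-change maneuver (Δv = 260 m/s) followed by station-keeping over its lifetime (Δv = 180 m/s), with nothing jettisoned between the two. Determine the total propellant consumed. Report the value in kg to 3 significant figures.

After the first burn: m = 531 × exp(−260/2050.0) = 531 × 0.88088 = 467.747 kg.
After the second burn: m = 467.747 × exp(−180/2050.0) = 467.747 × 0.91594 = 428.428 kg.
Total propellant = m₀ − m_final = 531 − 428.428 = 102.572 kg.

total propellant consumed ≈ 103 kg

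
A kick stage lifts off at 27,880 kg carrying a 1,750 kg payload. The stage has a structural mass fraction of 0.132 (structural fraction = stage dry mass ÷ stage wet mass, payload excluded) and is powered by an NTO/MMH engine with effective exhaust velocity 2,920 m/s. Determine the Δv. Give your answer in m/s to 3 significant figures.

Stage wet mass = m₀ − payload = 27,880 − 1,750 = 26,130 kg.
Stage dry mass = ε × stage wet mass = 0.132 × 26,130 = 3,449.16 kg.
Burnout mass m_f = stage dry + payload = 3,449.16 + 1,750 = 5,199.16 kg.
By the Tsiolkovsky rocket equation, Δv = v_e · ln(27,880/5,199.16) = 2920.0 × ln(5.362) = 2920.0 × 1.6794 ≈ 4904 m/s.

Δv ≈ 4900 m/s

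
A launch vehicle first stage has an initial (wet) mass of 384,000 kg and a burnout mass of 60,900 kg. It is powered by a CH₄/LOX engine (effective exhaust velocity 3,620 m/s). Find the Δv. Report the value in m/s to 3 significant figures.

Δv ≈ 6670 m/s

From the ideal rocket equation, Δv = v_e · ln(m₀/m_f) = 3620.0 × ln(6.305) = 3620.0 × 1.8414 ≈ 6665.9 m/s.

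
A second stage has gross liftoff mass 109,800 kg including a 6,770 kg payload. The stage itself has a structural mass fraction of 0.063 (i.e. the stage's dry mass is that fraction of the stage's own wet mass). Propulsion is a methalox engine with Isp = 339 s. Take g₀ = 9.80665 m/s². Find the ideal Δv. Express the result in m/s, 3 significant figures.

Stage wet mass = m₀ − payload = 109,800 − 6,770 = 103,030 kg.
Stage dry mass = ε × stage wet mass = 0.063 × 103,030 = 6,490.89 kg.
Burnout mass m_f = stage dry + payload = 6,490.89 + 6,770 = 13,260.89 kg.
v_e = Isp · g₀ = 339 × 9.80665 = 3324.5 m/s.
Δv = v_e · ln(109,800/13,260.89) = 3324.5 × ln(8.28) = 3324.5 × 2.1138 ≈ 7027 m/s.

Δv ≈ 7030 m/s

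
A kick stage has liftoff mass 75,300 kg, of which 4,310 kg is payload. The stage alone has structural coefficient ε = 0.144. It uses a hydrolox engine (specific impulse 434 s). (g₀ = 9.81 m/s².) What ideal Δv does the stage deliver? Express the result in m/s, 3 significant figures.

Stage wet mass = m₀ − payload = 75,300 − 4,310 = 70,990 kg.
Stage dry mass = ε × stage wet mass = 0.144 × 70,990 = 10,222.6 kg.
Burnout mass m_f = stage dry + payload = 10,222.6 + 4,310 = 14,532.6 kg.
v_e = Isp · g₀ = 434 × 9.81 = 4257.5 m/s.
By the Tsiolkovsky rocket equation, Δv = v_e · ln(75,300/14,532.6) = 4257.5 × ln(5.181) = 4257.5 × 1.6451 ≈ 7004 m/s.

Δv ≈ 7000 m/s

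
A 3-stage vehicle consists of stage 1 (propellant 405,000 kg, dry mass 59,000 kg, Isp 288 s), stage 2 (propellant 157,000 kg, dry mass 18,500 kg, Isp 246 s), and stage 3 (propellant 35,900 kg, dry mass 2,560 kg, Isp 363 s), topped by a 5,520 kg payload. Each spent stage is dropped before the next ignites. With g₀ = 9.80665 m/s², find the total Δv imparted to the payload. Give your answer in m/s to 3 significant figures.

Ignition mass of stage 1 = 405,000+59,000 + 157,000+18,500 + 35,900+2,560 + 5,520 = 683,480 kg.
Stage 1: m₀ = 683,480 kg, m_f = 683,480 − 405,000 = 278,480 kg; Δv = 288×9.80665×ln(2.454) = 2824.3×0.8979 ≈ 2536 m/s.
Stage 2: m₀ = 219,480 kg, m_f = 219,480 − 157,000 = 62,480 kg; Δv = 246×9.80665×ln(3.513) = 2412.4×1.2564 ≈ 3031 m/s.
Stage 3: m₀ = 43,980 kg, m_f = 43,980 − 35,900 = 8,080 kg; Δv = 363×9.80665×ln(5.443) = 3559.8×1.6943 ≈ 6032 m/s.
Total Δv = 2536 + 3031 + 6032 = 11599 m/s.

Δv ≈ 11600 m/s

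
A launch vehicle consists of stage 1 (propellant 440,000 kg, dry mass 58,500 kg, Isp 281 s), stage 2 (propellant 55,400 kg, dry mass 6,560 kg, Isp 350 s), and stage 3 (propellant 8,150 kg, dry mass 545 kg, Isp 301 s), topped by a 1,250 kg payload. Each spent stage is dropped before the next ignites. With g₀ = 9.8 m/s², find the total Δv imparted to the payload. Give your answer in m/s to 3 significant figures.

Δv ≈ 14200 m/s

Ignition mass of stage 1 = 440,000+58,500 + 55,400+6,560 + 8,150+545 + 1,250 = 570,405 kg.
Stage 1: m₀ = 570,405 kg, m_f = 570,405 − 440,000 = 130,405 kg; Δv = 281×9.8×ln(4.374) = 2753.8×1.4757 ≈ 4064 m/s.
Stage 2: m₀ = 71,905 kg, m_f = 71,905 − 55,400 = 16,505 kg; Δv = 350×9.8×ln(4.357) = 3430.0×1.4717 ≈ 5048 m/s.
Stage 3: m₀ = 9,945 kg, m_f = 9,945 − 8,150 = 1,795 kg; Δv = 301×9.8×ln(5.54) = 2949.8×1.7121 ≈ 5050 m/s.
Total Δv = 4064 + 5048 + 5050 = 14162 m/s.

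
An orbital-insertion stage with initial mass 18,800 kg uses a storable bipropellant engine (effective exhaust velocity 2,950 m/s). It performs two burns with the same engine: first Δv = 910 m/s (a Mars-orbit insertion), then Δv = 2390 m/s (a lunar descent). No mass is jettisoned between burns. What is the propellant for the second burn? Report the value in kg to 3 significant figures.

After the first burn: m = 18800 × exp(−910/2950.0) = 18800 × 0.73457 = 13,809.9 kg.
After the second burn: m = 13,809.9 × exp(−2390/2950.0) = 13,809.9 × 0.44478 = 6,142.37 kg.
Second-burn propellant = 13,809.9 − 6,142.37 = 7,667.53 kg.

propellant for the second burn ≈ 7670 kg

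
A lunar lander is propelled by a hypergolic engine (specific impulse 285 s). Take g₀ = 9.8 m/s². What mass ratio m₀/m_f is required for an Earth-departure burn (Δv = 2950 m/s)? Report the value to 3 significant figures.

mass ratio ≈ 2.88

v_e = Isp · g₀ = 285 × 9.8 = 2793.0 m/s.
By the Tsiolkovsky rocket equation, m₀/m_f = exp(Δv / v_e) = exp(2950 / 2793.0) = exp(1.0562) = 2.8755.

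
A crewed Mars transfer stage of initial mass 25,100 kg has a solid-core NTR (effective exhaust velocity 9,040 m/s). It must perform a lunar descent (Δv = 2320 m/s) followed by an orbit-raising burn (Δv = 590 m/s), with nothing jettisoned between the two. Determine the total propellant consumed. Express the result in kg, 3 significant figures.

After the first burn: m = 25100 × exp(−2320/9040.0) = 25100 × 0.77365 = 19,418.6 kg.
After the second burn: m = 19,418.6 × exp(−590/9040.0) = 19,418.6 × 0.93682 = 18,191.7 kg.
Total propellant = m₀ − m_final = 25100 − 18,191.7 = 6,908.3 kg.

total propellant consumed ≈ 6910 kg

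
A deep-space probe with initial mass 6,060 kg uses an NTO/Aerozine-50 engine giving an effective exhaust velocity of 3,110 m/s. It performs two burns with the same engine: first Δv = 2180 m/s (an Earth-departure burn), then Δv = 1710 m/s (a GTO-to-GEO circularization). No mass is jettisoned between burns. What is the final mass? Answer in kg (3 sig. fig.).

After the first burn: m = 6060 × exp(−2180/3110.0) = 6060 × 0.49611 = 3,006.43 kg.
After the second burn: m = 3,006.43 × exp(−1710/3110.0) = 3,006.43 × 0.57704 = 1,734.83 kg.

final mass ≈ 1730 kg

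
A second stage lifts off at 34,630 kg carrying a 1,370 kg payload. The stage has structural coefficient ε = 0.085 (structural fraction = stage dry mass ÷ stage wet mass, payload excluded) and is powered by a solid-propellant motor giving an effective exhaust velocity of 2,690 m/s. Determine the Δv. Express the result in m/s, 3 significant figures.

Δv ≈ 5680 m/s

Stage wet mass = m₀ − payload = 34,630 − 1,370 = 33,260 kg.
Stage dry mass = ε × stage wet mass = 0.085 × 33,260 = 2,827.1 kg.
Burnout mass m_f = stage dry + payload = 2,827.1 + 1,370 = 4,197.1 kg.
Δv = v_e · ln(34,630/4,197.1) = 2690.0 × ln(8.251) = 2690.0 × 2.1103 ≈ 5677 m/s.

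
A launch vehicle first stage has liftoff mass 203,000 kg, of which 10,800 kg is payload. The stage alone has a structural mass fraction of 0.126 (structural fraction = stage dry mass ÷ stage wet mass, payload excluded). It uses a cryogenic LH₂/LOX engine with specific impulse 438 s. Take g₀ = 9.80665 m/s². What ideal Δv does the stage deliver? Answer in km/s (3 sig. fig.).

Δv ≈ 7.55 km/s

Stage wet mass = m₀ − payload = 203,000 − 10,800 = 192,200 kg.
Stage dry mass = ε × stage wet mass = 0.126 × 192,200 = 24,217.2 kg.
Burnout mass m_f = stage dry + payload = 24,217.2 + 10,800 = 35,017.2 kg.
v_e = Isp · g₀ = 438 × 9.80665 = 4295.3 m/s.
Δv = v_e · ln(203,000/35,017.2) = 4295.3 × ln(5.797) = 4295.3 × 1.7574 ≈ 7548 m/s.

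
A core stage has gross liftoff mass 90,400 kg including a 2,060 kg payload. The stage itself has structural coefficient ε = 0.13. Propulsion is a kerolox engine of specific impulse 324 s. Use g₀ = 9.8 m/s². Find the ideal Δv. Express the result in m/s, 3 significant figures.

Δv ≈ 6030 m/s

Stage wet mass = m₀ − payload = 90,400 − 2,060 = 88,340 kg.
Stage dry mass = ε × stage wet mass = 0.13 × 88,340 = 11,484.2 kg.
Burnout mass m_f = stage dry + payload = 11,484.2 + 2,060 = 13,544.2 kg.
v_e = Isp · g₀ = 324 × 9.8 = 3175.2 m/s.
Δv = v_e · ln(90,400/13,544.2) = 3175.2 × ln(6.674) = 3175.2 × 1.8983 ≈ 6027 m/s.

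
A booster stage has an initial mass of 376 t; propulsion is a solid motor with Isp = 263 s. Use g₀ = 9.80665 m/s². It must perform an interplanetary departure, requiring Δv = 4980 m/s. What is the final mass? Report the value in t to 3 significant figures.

v_e = Isp · g₀ = 263 × 9.80665 = 2579.1 m/s.
From the ideal rocket equation, m₀/m_f = exp(Δv / v_e) = exp(4980 / 2579.1) = exp(1.9309) = 6.8955.
m_f = m₀ / 6.8955 = 376 / 6.8955 = 54.5283 t.

final mass ≈ 54.5 t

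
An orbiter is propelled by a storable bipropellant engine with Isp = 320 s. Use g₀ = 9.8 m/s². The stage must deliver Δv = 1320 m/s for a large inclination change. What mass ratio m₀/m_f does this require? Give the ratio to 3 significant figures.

mass ratio ≈ 1.52

v_e = Isp · g₀ = 320 × 9.8 = 3136.0 m/s.
m₀/m_f = exp(Δv / v_e) = exp(1320 / 3136.0) = exp(0.4209) = 1.5234.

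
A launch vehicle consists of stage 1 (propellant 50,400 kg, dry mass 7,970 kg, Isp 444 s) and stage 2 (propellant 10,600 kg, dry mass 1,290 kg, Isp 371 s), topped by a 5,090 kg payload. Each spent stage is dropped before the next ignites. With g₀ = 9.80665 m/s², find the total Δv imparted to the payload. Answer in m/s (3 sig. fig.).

Ignition mass of stage 1 = 50,400+7,970 + 10,600+1,290 + 5,090 = 75,350 kg.
Stage 1: m₀ = 75,350 kg, m_f = 75,350 − 50,400 = 24,950 kg; Δv = 444×9.80665×ln(3.02) = 4354.2×1.1053 ≈ 4813 m/s.
Stage 2: m₀ = 16,980 kg, m_f = 16,980 − 10,600 = 6,380 kg; Δv = 371×9.80665×ln(2.661) = 3638.3×0.9789 ≈ 3561 m/s.
Total Δv = 4813 + 3561 = 8374 m/s.

Δv ≈ 8370 m/s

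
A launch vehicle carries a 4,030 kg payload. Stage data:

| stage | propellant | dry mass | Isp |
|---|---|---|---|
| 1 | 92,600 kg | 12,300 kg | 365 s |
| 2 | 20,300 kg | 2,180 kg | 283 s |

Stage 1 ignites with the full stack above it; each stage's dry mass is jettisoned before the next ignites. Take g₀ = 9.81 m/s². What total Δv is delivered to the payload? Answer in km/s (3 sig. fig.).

Ignition mass of stage 1 = 92,600+12,300 + 20,300+2,180 + 4,030 = 131,410 kg.
Stage 1: m₀ = 131,410 kg, m_f = 131,410 − 92,600 = 38,810 kg; Δv = 365×9.81×ln(3.386) = 3580.7×1.2196 ≈ 4367 m/s.
Stage 2: m₀ = 26,510 kg, m_f = 26,510 − 20,300 = 6,210 kg; Δv = 283×9.81×ln(4.269) = 2776.2×1.4514 ≈ 4029 m/s.
Total Δv = 4367 + 4029 = 8396 m/s.

Δv ≈ 8.40 km/s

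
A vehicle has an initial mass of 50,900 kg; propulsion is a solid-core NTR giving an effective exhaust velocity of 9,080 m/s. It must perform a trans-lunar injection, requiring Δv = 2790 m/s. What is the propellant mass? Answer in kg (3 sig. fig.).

propellant mass ≈ 13500 kg

m₀/m_f = exp(Δv / v_e) = exp(2790 / 9080.0) = exp(0.3073) = 1.3597.
m_f = 50,900 / 1.3597 = 37,434.7 kg, so propellant = m₀ − m_f = 50,900 − 37,434.7 = 13,465.3 kg.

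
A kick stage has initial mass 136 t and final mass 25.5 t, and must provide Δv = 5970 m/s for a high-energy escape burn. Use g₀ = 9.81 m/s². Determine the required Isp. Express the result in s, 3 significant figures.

Isp ≈ 364 s

ln(m₀/m_f) = ln(136000/25500) = ln(5.333) = 1.6740.
v_e = Δv / ln(m₀/m_f) = 5970 / 1.6740 = 3566.4 m/s.
Isp = v_e / g₀ = 3566.4 / 9.81 = 363.5 s.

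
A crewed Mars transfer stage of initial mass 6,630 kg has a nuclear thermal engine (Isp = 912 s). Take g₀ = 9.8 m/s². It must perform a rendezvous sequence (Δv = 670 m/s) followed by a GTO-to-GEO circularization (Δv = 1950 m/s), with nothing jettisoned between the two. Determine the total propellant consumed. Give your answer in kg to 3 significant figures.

total propellant consumed ≈ 1680 kg

v_e = Isp · g₀ = 912 × 9.8 = 8937.6 m/s.
After the first burn: m = 6630 × exp(−670/8937.6) = 6630 × 0.92778 = 6,151.18 kg.
After the second burn: m = 6,151.18 × exp(−1950/8937.6) = 6,151.18 × 0.80398 = 4,945.43 kg.
Total propellant = m₀ − m_final = 6630 − 4,945.43 = 1,684.57 kg.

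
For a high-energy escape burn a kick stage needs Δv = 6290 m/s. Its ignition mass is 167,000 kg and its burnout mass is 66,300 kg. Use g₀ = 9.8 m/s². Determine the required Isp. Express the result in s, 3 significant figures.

Isp ≈ 695 s

ln(m₀/m_f) = ln(167000/66300) = ln(2.519) = 0.9238.
v_e = Δv / ln(m₀/m_f) = 6290 / 0.9238 = 6808.8 m/s.
Isp = v_e / g₀ = 6808.8 / 9.8 = 694.8 s.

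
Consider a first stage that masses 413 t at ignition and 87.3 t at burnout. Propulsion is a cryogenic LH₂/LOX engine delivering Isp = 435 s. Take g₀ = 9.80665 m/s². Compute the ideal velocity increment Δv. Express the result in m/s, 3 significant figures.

Δv ≈ 6630 m/s

v_e = Isp · g₀ = 435 × 9.80665 = 4265.9 m/s.
Δv = v_e · ln(m₀/m_f) = 4265.9 × ln(4.731) = 4265.9 × 1.5541 ≈ 6629.6 m/s.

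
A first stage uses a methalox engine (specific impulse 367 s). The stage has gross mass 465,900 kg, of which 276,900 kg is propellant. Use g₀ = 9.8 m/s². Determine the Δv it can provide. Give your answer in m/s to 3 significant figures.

v_e = Isp · g₀ = 367 × 9.8 = 3596.6 m/s.
m_f = m₀ − m_prop = 465,900 − 276,900 = 189,000 kg.
From the ideal rocket equation, Δv = v_e · ln(m₀/m_f) = 3596.6 × ln(2.465) = 3596.6 × 0.9022 ≈ 3244.9 m/s.

Δv ≈ 3240 m/s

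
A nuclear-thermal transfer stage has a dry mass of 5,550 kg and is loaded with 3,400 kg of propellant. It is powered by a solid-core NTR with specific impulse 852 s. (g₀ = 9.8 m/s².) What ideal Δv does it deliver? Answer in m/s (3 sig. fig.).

v_e = Isp · g₀ = 852 × 9.8 = 8349.6 m/s.
m₀ = m_dry + m_prop = 5,550 + 3,400 = 8,950 kg.
Using Δv = v_e ln(m₀/m_f): Δv = v_e · ln(m₀/m_f) = 8349.6 × ln(1.613) = 8349.6 × 0.4779 ≈ 3989.9 m/s.

Δv ≈ 3990 m/s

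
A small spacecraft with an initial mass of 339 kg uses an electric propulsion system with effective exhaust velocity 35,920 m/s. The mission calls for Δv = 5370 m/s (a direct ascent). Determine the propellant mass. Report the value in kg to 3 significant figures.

propellant mass ≈ 47.1 kg

From the ideal rocket equation, m₀/m_f = exp(Δv / v_e) = exp(5370 / 35920.0) = exp(0.1495) = 1.1613.
m_f = 339 / 1.1613 = 291.914 kg, so propellant = m₀ − m_f = 339 − 291.914 = 47.086 kg.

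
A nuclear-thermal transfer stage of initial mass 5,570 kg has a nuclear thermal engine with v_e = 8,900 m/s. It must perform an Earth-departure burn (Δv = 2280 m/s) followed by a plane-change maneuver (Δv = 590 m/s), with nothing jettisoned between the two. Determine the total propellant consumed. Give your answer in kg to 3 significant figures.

total propellant consumed ≈ 1540 kg

After the first burn: m = 5570 × exp(−2280/8900.0) = 5570 × 0.77400 = 4,311.18 kg.
After the second burn: m = 4,311.18 × exp(−590/8900.0) = 4,311.18 × 0.93586 = 4,034.66 kg.
Total propellant = m₀ − m_final = 5570 − 4,034.66 = 1,535.34 kg.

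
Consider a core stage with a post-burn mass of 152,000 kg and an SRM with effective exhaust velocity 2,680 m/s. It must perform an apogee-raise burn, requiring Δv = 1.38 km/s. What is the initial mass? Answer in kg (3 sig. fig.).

initial mass ≈ 254000 kg

From the ideal rocket equation, m₀/m_f = exp(Δv / v_e) = exp(1380 / 2680.0) = exp(0.5149) = 1.6735.
m₀ = m_f × 1.6735 = 152,000 × 1.6735 = 254,372 kg.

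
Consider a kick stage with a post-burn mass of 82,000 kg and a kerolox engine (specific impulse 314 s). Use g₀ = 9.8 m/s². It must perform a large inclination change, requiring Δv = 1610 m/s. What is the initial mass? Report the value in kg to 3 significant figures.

v_e = Isp · g₀ = 314 × 9.8 = 3077.2 m/s.
Rocket equation: m₀/m_f = exp(Δv / v_e) = exp(1610 / 3077.2) = exp(0.5232) = 1.6874.
m₀ = m_f × 1.6874 = 82,000 × 1.6874 = 138,367 kg.

initial mass ≈ 138000 kg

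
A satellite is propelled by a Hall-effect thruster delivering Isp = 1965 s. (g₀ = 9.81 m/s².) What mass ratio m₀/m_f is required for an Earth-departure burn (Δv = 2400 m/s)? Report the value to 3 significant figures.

mass ratio ≈ 1.13

v_e = Isp · g₀ = 1965 × 9.81 = 19276.7 m/s.
Using Δv = v_e ln(m₀/m_f): m₀/m_f = exp(Δv / v_e) = exp(2400 / 19276.7) = exp(0.1245) = 1.1326.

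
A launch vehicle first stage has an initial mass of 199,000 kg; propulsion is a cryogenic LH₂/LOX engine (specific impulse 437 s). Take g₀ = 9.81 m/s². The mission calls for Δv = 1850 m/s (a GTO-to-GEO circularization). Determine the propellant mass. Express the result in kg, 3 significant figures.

v_e = Isp · g₀ = 437 × 9.81 = 4287.0 m/s.
By the Tsiolkovsky rocket equation, m₀/m_f = exp(Δv / v_e) = exp(1850 / 4287.0) = exp(0.4315) = 1.5396.
m_f = 199,000 / 1.5396 = 129,254 kg, so propellant = m₀ − m_f = 199,000 − 129,254 = 69,746 kg.

propellant mass ≈ 69700 kg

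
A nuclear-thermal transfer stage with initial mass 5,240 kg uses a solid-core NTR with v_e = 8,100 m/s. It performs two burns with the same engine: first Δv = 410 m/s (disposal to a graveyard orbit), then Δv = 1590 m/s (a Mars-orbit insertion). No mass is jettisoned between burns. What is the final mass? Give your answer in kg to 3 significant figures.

After the first burn: m = 5240 × exp(−410/8100.0) = 5240 × 0.95064 = 4,981.35 kg.
After the second burn: m = 4,981.35 × exp(−1590/8100.0) = 4,981.35 × 0.82177 = 4,093.52 kg.

final mass ≈ 4090 kg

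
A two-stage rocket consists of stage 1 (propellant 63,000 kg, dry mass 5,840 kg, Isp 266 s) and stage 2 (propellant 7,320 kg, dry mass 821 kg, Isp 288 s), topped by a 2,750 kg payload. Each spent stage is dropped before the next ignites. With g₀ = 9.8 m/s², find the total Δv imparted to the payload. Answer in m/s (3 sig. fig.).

Δv ≈ 7220 m/s

Ignition mass of stage 1 = 63,000+5,840 + 7,320+821 + 2,750 = 79,731 kg.
Stage 1: m₀ = 79,731 kg, m_f = 79,731 − 63,000 = 16,731 kg; Δv = 266×9.8×ln(4.765) = 2606.8×1.5614 ≈ 4070 m/s.
Stage 2: m₀ = 10,891 kg, m_f = 10,891 − 7,320 = 3,571 kg; Δv = 288×9.8×ln(3.05) = 2822.4×1.1151 ≈ 3147 m/s.
Total Δv = 4070 + 3147 = 7217 m/s.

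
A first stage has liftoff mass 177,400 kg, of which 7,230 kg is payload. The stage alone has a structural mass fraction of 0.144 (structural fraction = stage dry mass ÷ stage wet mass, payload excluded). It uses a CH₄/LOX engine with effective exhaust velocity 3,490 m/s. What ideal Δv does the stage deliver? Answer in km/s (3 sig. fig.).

Stage wet mass = m₀ − payload = 177,400 − 7,230 = 170,170 kg.
Stage dry mass = ε × stage wet mass = 0.144 × 170,170 = 24,504.5 kg.
Burnout mass m_f = stage dry + payload = 24,504.5 + 7,230 = 31,734.5 kg.
From the ideal rocket equation, Δv = v_e · ln(177,400/31,734.5) = 3490.0 × ln(5.59) = 3490.0 × 1.7210 ≈ 6006 m/s.

Δv ≈ 6.01 km/s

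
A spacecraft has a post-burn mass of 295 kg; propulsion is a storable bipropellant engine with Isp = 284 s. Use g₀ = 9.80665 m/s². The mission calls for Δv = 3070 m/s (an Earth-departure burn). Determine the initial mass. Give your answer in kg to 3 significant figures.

v_e = Isp · g₀ = 284 × 9.80665 = 2785.1 m/s.
By the Tsiolkovsky rocket equation, m₀/m_f = exp(Δv / v_e) = exp(3070 / 2785.1) = exp(1.1023) = 3.0111.
m₀ = m_f × 3.0111 = 295 × 3.0111 = 888.275 kg.

initial mass ≈ 888 kg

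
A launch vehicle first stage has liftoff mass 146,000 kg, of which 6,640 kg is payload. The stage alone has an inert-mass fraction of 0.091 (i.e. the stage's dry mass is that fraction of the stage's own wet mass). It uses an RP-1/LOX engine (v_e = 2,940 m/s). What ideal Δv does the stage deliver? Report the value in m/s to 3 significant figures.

Δv ≈ 5950 m/s

Stage wet mass = m₀ − payload = 146,000 − 6,640 = 139,360 kg.
Stage dry mass = ε × stage wet mass = 0.091 × 139,360 = 12,681.8 kg.
Burnout mass m_f = stage dry + payload = 12,681.8 + 6,640 = 19,321.8 kg.
Δv = v_e · ln(146,000/19,321.8) = 2940.0 × ln(7.556) = 2940.0 × 2.0224 ≈ 5946 m/s.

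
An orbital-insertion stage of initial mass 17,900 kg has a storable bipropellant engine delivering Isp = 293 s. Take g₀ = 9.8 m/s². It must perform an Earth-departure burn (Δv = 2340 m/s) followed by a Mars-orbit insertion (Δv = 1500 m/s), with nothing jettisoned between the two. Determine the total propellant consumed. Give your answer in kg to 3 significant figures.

total propellant consumed ≈ 13200 kg

v_e = Isp · g₀ = 293 × 9.8 = 2871.4 m/s.
After the first burn: m = 17900 × exp(−2340/2871.4) = 17900 × 0.44267 = 7,923.79 kg.
After the second burn: m = 7,923.79 × exp(−1500/2871.4) = 7,923.79 × 0.59310 = 4,699.6 kg.
Total propellant = m₀ − m_final = 17900 − 4,699.6 = 13,200.4 kg.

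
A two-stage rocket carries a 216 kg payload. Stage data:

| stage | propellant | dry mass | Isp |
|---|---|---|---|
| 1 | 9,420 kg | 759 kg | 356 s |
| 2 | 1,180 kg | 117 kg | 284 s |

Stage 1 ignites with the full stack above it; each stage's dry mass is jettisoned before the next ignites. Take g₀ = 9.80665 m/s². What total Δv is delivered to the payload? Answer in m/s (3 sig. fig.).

Ignition mass of stage 1 = 9,420+759 + 1,180+117 + 216 = 11,692 kg.
Stage 1: m₀ = 11,692 kg, m_f = 11,692 − 9,420 = 2,272 kg; Δv = 356×9.80665×ln(5.146) = 3491.2×1.6382 ≈ 5719 m/s.
Stage 2: m₀ = 1,513 kg, m_f = 1,513 − 1,180 = 333 kg; Δv = 284×9.80665×ln(4.544) = 2785.1×1.5137 ≈ 4216 m/s.
Total Δv = 5719 + 4216 = 9935 m/s.

Δv ≈ 9940 m/s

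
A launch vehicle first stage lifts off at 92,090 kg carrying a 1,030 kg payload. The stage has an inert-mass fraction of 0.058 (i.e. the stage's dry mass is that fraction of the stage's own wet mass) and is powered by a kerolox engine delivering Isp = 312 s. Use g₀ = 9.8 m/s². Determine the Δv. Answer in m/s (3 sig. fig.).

Stage wet mass = m₀ − payload = 92,090 − 1,030 = 91,060 kg.
Stage dry mass = ε × stage wet mass = 0.058 × 91,060 = 5,281.48 kg.
Burnout mass m_f = stage dry + payload = 5,281.48 + 1,030 = 6,311.48 kg.
v_e = Isp · g₀ = 312 × 9.8 = 3057.6 m/s.
From the ideal rocket equation, Δv = v_e · ln(92,090/6,311.48) = 3057.6 × ln(14.59) = 3057.6 × 2.6804 ≈ 8196 m/s.

Δv ≈ 8200 m/s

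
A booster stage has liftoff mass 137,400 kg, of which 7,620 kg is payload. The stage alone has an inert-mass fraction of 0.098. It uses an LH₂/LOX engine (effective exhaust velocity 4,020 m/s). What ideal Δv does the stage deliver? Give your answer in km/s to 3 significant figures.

Stage wet mass = m₀ − payload = 137,400 − 7,620 = 129,780 kg.
Stage dry mass = ε × stage wet mass = 0.098 × 129,780 = 12,718.4 kg.
Burnout mass m_f = stage dry + payload = 12,718.4 + 7,620 = 20,338.4 kg.
Δv = v_e · ln(137,400/20,338.4) = 4020.0 × ln(6.756) = 4020.0 × 1.9104 ≈ 7680 m/s.

Δv ≈ 7.68 km/s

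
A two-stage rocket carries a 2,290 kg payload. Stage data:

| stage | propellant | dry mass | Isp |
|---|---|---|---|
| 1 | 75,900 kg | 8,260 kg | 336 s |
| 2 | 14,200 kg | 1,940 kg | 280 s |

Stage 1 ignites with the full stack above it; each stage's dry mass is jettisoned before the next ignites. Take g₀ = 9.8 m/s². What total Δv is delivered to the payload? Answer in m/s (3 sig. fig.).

Δv ≈ 8470 m/s

Ignition mass of stage 1 = 75,900+8,260 + 14,200+1,940 + 2,290 = 102,590 kg.
Stage 1: m₀ = 102,590 kg, m_f = 102,590 − 75,900 = 26,690 kg; Δv = 336×9.8×ln(3.844) = 3292.8×1.3465 ≈ 4434 m/s.
Stage 2: m₀ = 18,430 kg, m_f = 18,430 − 14,200 = 4,230 kg; Δv = 280×9.8×ln(4.357) = 2744.0×1.4718 ≈ 4039 m/s.
Total Δv = 4434 + 4039 = 8473 m/s.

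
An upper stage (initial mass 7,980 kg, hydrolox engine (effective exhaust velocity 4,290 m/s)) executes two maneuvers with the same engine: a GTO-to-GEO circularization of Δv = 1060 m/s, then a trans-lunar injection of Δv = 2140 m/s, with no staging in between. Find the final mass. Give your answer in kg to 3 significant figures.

After the first burn: m = 7980 × exp(−1060/4290.0) = 7980 × 0.78107 = 6,232.94 kg.
After the second burn: m = 6,232.94 × exp(−2140/4290.0) = 6,232.94 × 0.60724 = 3,784.89 kg.

final mass ≈ 3780 kg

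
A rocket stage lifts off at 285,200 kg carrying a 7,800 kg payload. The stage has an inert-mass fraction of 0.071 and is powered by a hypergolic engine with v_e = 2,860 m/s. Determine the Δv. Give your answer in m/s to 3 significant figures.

Δv ≈ 6690 m/s

Stage wet mass = m₀ − payload = 285,200 − 7,800 = 277,400 kg.
Stage dry mass = ε × stage wet mass = 0.071 × 277,400 = 19,695.4 kg.
Burnout mass m_f = stage dry + payload = 19,695.4 + 7,800 = 27,495.4 kg.
By the Tsiolkovsky rocket equation, Δv = v_e · ln(285,200/27,495.4) = 2860.0 × ln(10.37) = 2860.0 × 2.3392 ≈ 6690 m/s.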